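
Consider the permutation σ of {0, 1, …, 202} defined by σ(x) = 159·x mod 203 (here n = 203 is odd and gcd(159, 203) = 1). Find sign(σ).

+1

Trace 22: π^k(22) = [22, 47, 165, 48, 121, 157, 197] for k=0..6.
5 cycles of lengths [84, 84, 28, 6, 1].
203 − 5 = 198 transpositions; sign(π) = (−1)^198 = +1.
Check: (159/203) = +1 by Zolotarev.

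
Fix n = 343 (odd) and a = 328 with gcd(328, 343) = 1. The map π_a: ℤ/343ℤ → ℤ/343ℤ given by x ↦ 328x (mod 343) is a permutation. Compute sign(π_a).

-1

Orbit of 286 under x↦328x: [286, 169, 209, 295, 34, 176, 104]… (length divides ord_343(328)).
Decompose π into cycles: lengths [98, 98, 98, 14, 14, 14, 2, 2, 2, 1] (10 cycles, including the fixed point 0).
10 cycles on 343: each ℓ→(−1)^(ℓ−1), product (−1)^333 = -1.
The Jacobi symbol (328|343) = -1 (Zolotarev) agrees.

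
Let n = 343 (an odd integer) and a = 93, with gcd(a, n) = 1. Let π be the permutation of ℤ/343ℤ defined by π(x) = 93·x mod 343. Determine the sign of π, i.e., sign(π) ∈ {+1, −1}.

+1

Start at x=106: 106 → 254 → 298 → 274 → 100 → 39 → 197 → … (one orbit).
Cycle lengths of π_93 on ℤ/343ℤ: [147, 147, 21, 21, 3, 3, 1]; 7 cycles in total.
343 − 7 = 336 transpositions; sign(π) = (−1)^336 = +1.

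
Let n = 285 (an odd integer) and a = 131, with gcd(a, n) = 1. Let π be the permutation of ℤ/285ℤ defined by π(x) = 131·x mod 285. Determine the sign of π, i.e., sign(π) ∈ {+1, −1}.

-1

Trace 121: π^k(121) = [121, 176, 256, 191, 226, 251, 106] for k=0..6.
The orbit structure of x ↦ 131x mod 285: 30 orbits of sizes [18, 18, 18, 18, 18, 18, 18, 18, 18, 18, 9, 9, 9, 9, 9, 9, 9, 9, 9, 9, 2, 2, 2, 2, 2, 1, 1, 1, 1, 1].
n − c = 285 − 30 = 255; sign = (−1)^255 = -1.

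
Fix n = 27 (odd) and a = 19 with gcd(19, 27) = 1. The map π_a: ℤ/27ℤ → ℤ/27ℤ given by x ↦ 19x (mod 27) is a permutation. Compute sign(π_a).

+1

Start at x=10: 10 → 1 → 19 → 10 (one orbit).
15 cycles of lengths [3, 3, 3, 3, 3, 3, 1, 1, 1, 1, 1, 1, 1, 1, 1].
With 15 cycles on 27 points, sign = (−1)^{27−15} = +1.
Zolotarev: (19|27) = +1, matching the cycle-count sign.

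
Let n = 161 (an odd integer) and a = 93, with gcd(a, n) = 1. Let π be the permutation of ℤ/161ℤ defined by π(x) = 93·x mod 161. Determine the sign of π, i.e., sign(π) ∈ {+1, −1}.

+1

Trace 1: π^k(1) = [1, 93, 116] for k=0..2.
π_93 has 69 disjoint cycles with lengths [3, 3, 3, 3, 3, 3, 3, 3, 3, 3, 3, 3, 3, 3, 3, 3, 3, 3, 3, 3, 3, 3, 3, 3, 3, 3, 3, 3, 3, 3, 3, 3, 3, 3, 3, 3, 3, 3, 3, 3, 3, 3, 3, 3, 3, 3, 1, 1, 1, 1, 1, 1, 1, 1, 1, 1, 1, 1, 1, 1, 1, 1, 1, 1, 1, 1, 1, 1, 1] on {0,…,160}.
n − c = 161 − 69 = 92; sign = (−1)^92 = +1.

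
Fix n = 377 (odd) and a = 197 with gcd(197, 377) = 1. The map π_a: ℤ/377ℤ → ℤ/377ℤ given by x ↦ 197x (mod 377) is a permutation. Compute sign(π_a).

Start at x=30: 30 → 255 → 94 → 45 → 194 → 141 → 256 → … (one orbit).
10 cycles of lengths [84, 84, 84, 84, 12, 7, 7, 7, 7, 1].
With 10 cycles on 377 points, sign = (−1)^{377−10} = -1.

-1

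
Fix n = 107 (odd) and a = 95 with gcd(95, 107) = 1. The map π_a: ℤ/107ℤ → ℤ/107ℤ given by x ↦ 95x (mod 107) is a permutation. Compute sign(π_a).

Trace 41: π^k(41) = [41, 43, 19, 93, 61, 17, 10] for k=0..6.
Decompose π into cycles: lengths [106, 1] (2 cycles, including the fixed point 0).
sign(π) = (−1)^{n − #cycles} = (−1)^{107−2} = (−1)^105 = -1.

-1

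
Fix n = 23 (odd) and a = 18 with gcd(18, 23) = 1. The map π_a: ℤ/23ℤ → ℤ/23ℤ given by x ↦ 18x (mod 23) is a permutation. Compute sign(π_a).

Start at x=8: 8 → 6 → 16 → 12 → 9 → 1 → 18 → … (one orbit).
3 cycles of lengths [11, 11, 1].
23 − 3 = 20 transpositions; sign(π) = (−1)^20 = +1.

+1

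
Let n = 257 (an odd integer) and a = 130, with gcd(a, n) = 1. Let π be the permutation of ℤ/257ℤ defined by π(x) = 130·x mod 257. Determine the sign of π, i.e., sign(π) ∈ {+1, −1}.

Start at x=219: 219 → 200 → 43 → 193 → 161 → 113 → 41 → … (one orbit).
Cycle lengths of π_130 on ℤ/257ℤ: [256, 1]; 2 cycles in total.
Σ(ℓ_i−1) = 257−2 = 255; sign = (−1)^255 = -1.
Zolotarev: (130|257) = -1, matching the cycle-count sign.

-1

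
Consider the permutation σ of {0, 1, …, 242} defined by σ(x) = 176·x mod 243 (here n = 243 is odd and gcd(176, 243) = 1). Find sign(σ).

-1

Trace 203: π^k(203) = [203, 7, 17, 76, 11, 235, 50] for k=0..6.
The orbit structure of x ↦ 176x mod 243: 6 orbits of sizes [162, 54, 18, 6, 2, 1].
Σ(ℓ_i−1) = 243−6 = 237; sign = (−1)^237 = -1.
(176|243)_J = -1 (Zolotarev's lemma cross-check).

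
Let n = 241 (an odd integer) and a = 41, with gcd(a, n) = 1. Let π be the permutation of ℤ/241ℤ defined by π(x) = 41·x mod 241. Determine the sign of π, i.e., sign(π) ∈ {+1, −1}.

Orbit of 98 under x↦41x: [98, 162, 135, 233, 154, 48, 40]… (length divides ord_241(41)).
7 cycles of lengths [40, 40, 40, 40, 40, 40, 1].
241 − 7 = 234 transpositions; sign(π) = (−1)^234 = +1.

+1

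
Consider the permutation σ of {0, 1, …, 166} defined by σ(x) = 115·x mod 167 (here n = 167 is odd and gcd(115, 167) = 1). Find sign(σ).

+1

Start at x=54: 54 → 31 → 58 → 157 → 19 → 14 → 107 → … (one orbit).
π_115 has 3 disjoint cycles with lengths [83, 83, 1] on {0,…,166}.
167 − 3 = 164 transpositions; sign(π) = (−1)^164 = +1.
Via Zolotarev, sign(π_{115}) = (115|167) = +1.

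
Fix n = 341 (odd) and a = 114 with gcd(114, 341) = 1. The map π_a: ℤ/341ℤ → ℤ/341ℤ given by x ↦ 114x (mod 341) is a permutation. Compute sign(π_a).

Trace 114: π^k(114) = [114, 38, 240, 80, 254, 312, 104] for k=0..6.
π_114 has 14 disjoint cycles with lengths [30, 30, 30, 30, 30, 30, 30, 30, 30, 30, 30, 5, 5, 1] on {0,…,340}.
Σ(ℓ_i−1) = 341−14 = 327; sign = (−1)^327 = -1.
The Jacobi symbol (114|341) = -1 (Zolotarev) agrees.

-1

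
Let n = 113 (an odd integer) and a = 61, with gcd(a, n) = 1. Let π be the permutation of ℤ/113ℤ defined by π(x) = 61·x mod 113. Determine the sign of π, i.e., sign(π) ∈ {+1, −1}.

+1

Start at x=63: 63 → 1 → 61 → 105 → 77 → 64 → 62 → … (one orbit).
π_61 has 3 disjoint cycles with lengths [56, 56, 1] on {0,…,112}.
With 3 cycles on 113 points, sign = (−1)^{113−3} = +1.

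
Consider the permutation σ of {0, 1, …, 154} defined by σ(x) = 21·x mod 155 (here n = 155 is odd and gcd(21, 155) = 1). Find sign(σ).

-1

Orbit of 141 under x↦21x: [141, 16, 26, 81, 151, 71, 96]… (length divides ord_155(21)).
The orbit structure of x ↦ 21x mod 155: 10 orbits of sizes [30, 30, 30, 30, 30, 1, 1, 1, 1, 1].
sign(π) = (−1)^{n − #cycles} = (−1)^{155−10} = (−1)^145 = -1.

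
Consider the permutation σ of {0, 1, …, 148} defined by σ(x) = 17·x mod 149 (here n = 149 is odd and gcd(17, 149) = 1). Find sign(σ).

+1

Start at x=63: 63 → 28 → 29 → 46 → 37 → 33 → 114 → … (one orbit).
π_17 has 5 disjoint cycles with lengths [37, 37, 37, 37, 1] on {0,…,148}.
149 − 5 = 144 transpositions; sign(π) = (−1)^144 = +1.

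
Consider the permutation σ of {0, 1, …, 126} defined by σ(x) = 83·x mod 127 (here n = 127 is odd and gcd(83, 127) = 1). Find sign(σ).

Orbit of 76 under x↦83x: [76, 85, 70, 95, 11, 24, 87]… (length divides ord_127(83)).
2 cycles of lengths [126, 1].
2 cycles on 127: each ℓ→(−1)^(ℓ−1), product (−1)^125 = -1.
The Jacobi symbol (83|127) = -1 (Zolotarev) agrees.

-1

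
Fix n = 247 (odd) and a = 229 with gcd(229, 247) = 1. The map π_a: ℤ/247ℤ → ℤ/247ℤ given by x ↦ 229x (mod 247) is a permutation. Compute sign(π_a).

Start at x=1: 1 → 229 → 77 → 96 → 1 (one orbit).
Cycle lengths of π_229 on ℤ/247ℤ: [4, 4, 4, 4, 4, 4, 4, 4, 4, 4, 4, 4, 4, 4, 4, 4, 4, 4, 4, 4, 4, 4, 4, 4, 4, 4, 4, 4, 4, 4, 4, 4, 4, 4, 4, 4, 4, 4, 4, 4, 4, 4, 4, 4, 4, 4, 4, 4, 4, 4, 4, 4, 4, 4, 4, 4, 4, 1, 1, 1, 1, 1, 1, 1, 1, 1, 1, 1, 1, 1, 1, 1, 1, 1, 1, 1]; 76 cycles in total.
247 − 76 = 171 transpositions; sign(π) = (−1)^171 = -1.
Check: (229/247) = -1 by Zolotarev.

-1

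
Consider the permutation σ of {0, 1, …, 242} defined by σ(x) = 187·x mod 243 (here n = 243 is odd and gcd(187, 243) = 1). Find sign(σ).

Start at x=61: 61 → 229 → 55 → 79 → 193 → 127 → 178 → … (one orbit).
Cycle lengths of π_187 on ℤ/243ℤ: [81, 81, 27, 27, 9, 9, 3, 3, 1, 1, 1]; 11 cycles in total.
243 − 11 = 232 transpositions; sign(π) = (−1)^232 = +1.

+1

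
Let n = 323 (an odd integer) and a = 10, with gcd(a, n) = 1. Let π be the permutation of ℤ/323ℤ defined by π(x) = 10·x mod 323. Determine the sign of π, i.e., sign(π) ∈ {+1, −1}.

Orbit of 193 under x↦10x: [193, 315, 243, 169, 75, 104, 71]… (length divides ord_323(10)).
The orbit structure of x ↦ 10x mod 323: 5 orbits of sizes [144, 144, 18, 16, 1].
323 − 5 = 318 transpositions; sign(π) = (−1)^318 = +1.
Check: (10/323) = +1 by Zolotarev.

+1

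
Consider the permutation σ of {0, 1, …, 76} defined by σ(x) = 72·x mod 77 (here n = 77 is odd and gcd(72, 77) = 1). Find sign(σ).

-1

Trace 32: π^k(32) = [32, 71, 30, 4, 57, 23, 39] for k=0..6.
Cycle lengths of π_72 on ℤ/77ℤ: [30, 30, 10, 3, 3, 1]; 6 cycles in total.
sign(π) = (−1)^{n − #cycles} = (−1)^{77−6} = (−1)^71 = -1.
Check: (72/77) = -1 by Zolotarev.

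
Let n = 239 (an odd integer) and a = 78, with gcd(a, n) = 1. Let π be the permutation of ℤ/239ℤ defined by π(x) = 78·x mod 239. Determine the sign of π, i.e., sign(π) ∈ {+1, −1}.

-1

Trace 219: π^k(219) = [219, 113, 210, 128, 185, 90, 89] for k=0..6.
2 cycles of lengths [238, 1].
n − c = 239 − 2 = 237; sign = (−1)^237 = -1.
Check: (78/239) = -1 by Zolotarev.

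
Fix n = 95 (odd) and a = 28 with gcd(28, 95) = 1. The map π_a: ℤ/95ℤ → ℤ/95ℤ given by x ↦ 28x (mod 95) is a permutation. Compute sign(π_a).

Orbit of 92 under x↦28x: [92, 11, 23, 74, 77, 66, 43]… (length divides ord_95(28)).
Cycle type of π: 36×2 + 9×2 + 4 + 1; total 6 cycles.
n − c = 95 − 6 = 89; sign = (−1)^89 = -1.

-1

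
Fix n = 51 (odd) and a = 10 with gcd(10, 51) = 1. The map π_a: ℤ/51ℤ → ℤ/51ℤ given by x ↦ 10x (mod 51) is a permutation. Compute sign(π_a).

Start at x=10: 10 → 49 → 31 → 4 → 40 → 43 → 22 → … (one orbit).
Decompose π into cycles: lengths [16, 16, 16, 1, 1, 1] (6 cycles, including the fixed point 0).
Σ(ℓ_i−1) = 51−6 = 45; sign = (−1)^45 = -1.
Check: (10/51) = -1 by Zolotarev.

-1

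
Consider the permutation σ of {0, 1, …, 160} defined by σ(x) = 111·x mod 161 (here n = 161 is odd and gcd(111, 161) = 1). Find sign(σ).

+1

Orbit of 8 under x↦111x: [8, 83, 36, 132, 1, 111, 85]… (length divides ord_161(111)).
11 cycles of lengths [22, 22, 22, 22, 22, 22, 22, 2, 2, 2, 1].
11 cycles on 161: each ℓ→(−1)^(ℓ−1), product (−1)^150 = +1.
Zolotarev: (111|161) = +1, matching the cycle-count sign.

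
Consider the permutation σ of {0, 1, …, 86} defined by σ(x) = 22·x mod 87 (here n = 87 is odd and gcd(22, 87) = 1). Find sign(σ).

Start at x=64: 64 → 16 → 4 → 1 → 22 → 49 → 34 → … (one orbit).
Cycle type of π: 14×6 + 1×3; total 9 cycles.
With 9 cycles on 87 points, sign = (−1)^{87−9} = +1.
Check: (22/87) = +1 by Zolotarev.

+1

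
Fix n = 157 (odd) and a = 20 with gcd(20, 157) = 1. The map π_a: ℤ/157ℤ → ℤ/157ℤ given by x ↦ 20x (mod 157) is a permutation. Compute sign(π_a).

-1

Start at x=103: 103 → 19 → 66 → 64 → 24 → 9 → 23 → … (one orbit).
Cycle lengths of π_20 on ℤ/157ℤ: [156, 1]; 2 cycles in total.
Σ(ℓ_i−1) = 157−2 = 155; sign = (−1)^155 = -1.
Via Zolotarev, sign(π_{20}) = (20|157) = -1.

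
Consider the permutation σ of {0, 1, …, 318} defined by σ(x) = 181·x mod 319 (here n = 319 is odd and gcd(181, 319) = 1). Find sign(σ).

Start at x=20: 20 → 111 → 313 → 190 → 257 → 262 → 210 → … (one orbit).
Decompose π into cycles: lengths [35, 35, 35, 35, 35, 35, 35, 35, 7, 7, 7, 7, 5, 5, 1] (15 cycles, including the fixed point 0).
319 − 15 = 304 transpositions; sign(π) = (−1)^304 = +1.
Check: (181/319) = +1 by Zolotarev.

+1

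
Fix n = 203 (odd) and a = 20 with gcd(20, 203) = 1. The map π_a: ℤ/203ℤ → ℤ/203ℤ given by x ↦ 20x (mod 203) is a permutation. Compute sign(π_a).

-1

Orbit of 197 under x↦20x: [197, 83, 36, 111, 190, 146, 78]… (length divides ord_203(20)).
Cycle type of π: 14×12 + 7×4 + 2×3 + 1; total 20 cycles.
203 − 20 = 183 transpositions; sign(π) = (−1)^183 = -1.
Via Zolotarev, sign(π_{20}) = (20|203) = -1.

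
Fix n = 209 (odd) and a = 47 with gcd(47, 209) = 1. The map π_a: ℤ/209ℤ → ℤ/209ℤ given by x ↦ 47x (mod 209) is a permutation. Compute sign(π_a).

+1

Orbit of 163 under x↦47x: [163, 137, 169, 1, 47, 119, 159]… (length divides ord_209(47)).
π_47 has 9 disjoint cycles with lengths [45, 45, 45, 45, 9, 9, 5, 5, 1] on {0,…,208}.
9 cycles on 209: each ℓ→(−1)^(ℓ−1), product (−1)^200 = +1.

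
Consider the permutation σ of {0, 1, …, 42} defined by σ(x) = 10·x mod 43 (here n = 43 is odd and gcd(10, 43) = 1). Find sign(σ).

Start at x=13: 13 → 1 → 10 → 14 → 11 → 24 → 25 → … (one orbit).
Cycle lengths of π_10 on ℤ/43ℤ: [21, 21, 1]; 3 cycles in total.
43 − 3 = 40 transpositions; sign(π) = (−1)^40 = +1.

+1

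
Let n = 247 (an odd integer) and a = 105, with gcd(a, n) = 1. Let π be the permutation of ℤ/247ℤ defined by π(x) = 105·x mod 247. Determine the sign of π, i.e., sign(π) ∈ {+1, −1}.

-1

Start at x=79: 79 → 144 → 53 → 131 → 170 → 66 → 14 → … (one orbit).
Cycle lengths of π_105 on ℤ/247ℤ: [18, 18, 18, 18, 18, 18, 18, 18, 18, 18, 18, 18, 18, 1, 1, 1, 1, 1, 1, 1, 1, 1, 1, 1, 1, 1]; 26 cycles in total.
sign(π) = (−1)^{n − #cycles} = (−1)^{247−26} = (−1)^221 = -1.
(105|247)_J = -1 (Zolotarev's lemma cross-check).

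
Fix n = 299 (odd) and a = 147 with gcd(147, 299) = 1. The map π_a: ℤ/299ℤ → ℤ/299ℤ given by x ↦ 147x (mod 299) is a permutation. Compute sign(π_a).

+1

Orbit of 259 under x↦147x: [259, 100, 49, 27, 82, 94, 64]… (length divides ord_299(147)).
Cycle lengths of π_147 on ℤ/299ℤ: [66, 66, 66, 66, 11, 11, 6, 6, 1]; 9 cycles in total.
n − c = 299 − 9 = 290; sign = (−1)^290 = +1.
(147|299)_J = +1 (Zolotarev's lemma cross-check).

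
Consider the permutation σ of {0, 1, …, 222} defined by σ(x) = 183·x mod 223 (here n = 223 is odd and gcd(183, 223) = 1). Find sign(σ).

+1

Orbit of 39 under x↦183x: [39, 1, 183]… (length divides ord_223(183)).
Decompose π into cycles: lengths [3, 3, 3, 3, 3, 3, 3, 3, 3, 3, 3, 3, 3, 3, 3, 3, 3, 3, 3, 3, 3, 3, 3, 3, 3, 3, 3, 3, 3, 3, 3, 3, 3, 3, 3, 3, 3, 3, 3, 3, 3, 3, 3, 3, 3, 3, 3, 3, 3, 3, 3, 3, 3, 3, 3, 3, 3, 3, 3, 3, 3, 3, 3, 3, 3, 3, 3, 3, 3, 3, 3, 3, 3, 3, 1] (75 cycles, including the fixed point 0).
Σ(ℓ_i−1) = 223−75 = 148; sign = (−1)^148 = +1.
(183|223)_J = +1 (Zolotarev's lemma cross-check).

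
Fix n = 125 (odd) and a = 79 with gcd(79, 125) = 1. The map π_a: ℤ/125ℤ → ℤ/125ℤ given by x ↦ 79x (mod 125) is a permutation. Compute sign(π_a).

+1

Start at x=41: 41 → 114 → 6 → 99 → 71 → 109 → 111 → … (one orbit).
π_79 has 7 disjoint cycles with lengths [50, 50, 10, 10, 2, 2, 1] on {0,…,124}.
sign(π) = (−1)^{n − #cycles} = (−1)^{125−7} = (−1)^118 = +1.
Check: (79/125) = +1 by Zolotarev.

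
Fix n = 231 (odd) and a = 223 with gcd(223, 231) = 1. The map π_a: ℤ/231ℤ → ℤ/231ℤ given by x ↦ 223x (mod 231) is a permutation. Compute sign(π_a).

Start at x=223: 223 → 64 → 181 → 169 → 34 → 190 → 97 → … (one orbit).
The orbit structure of x ↦ 223x mod 231: 36 orbits of sizes [10, 10, 10, 10, 10, 10, 10, 10, 10, 10, 10, 10, 10, 10, 10, 10, 10, 10, 5, 5, 5, 5, 5, 5, 2, 2, 2, 2, 2, 2, 2, 2, 2, 1, 1, 1].
Σ(ℓ_i−1) = 231−36 = 195; sign = (−1)^195 = -1.

-1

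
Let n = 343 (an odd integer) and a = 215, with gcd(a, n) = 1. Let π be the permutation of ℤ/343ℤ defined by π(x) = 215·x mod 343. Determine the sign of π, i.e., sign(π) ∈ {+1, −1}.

-1

Trace 67: π^k(67) = [67, 342, 128, 80, 50, 117, 116] for k=0..6.
Cycle type of π: 42×7 + 6×8 + 1; total 16 cycles.
Σ(ℓ_i−1) = 343−16 = 327; sign = (−1)^327 = -1.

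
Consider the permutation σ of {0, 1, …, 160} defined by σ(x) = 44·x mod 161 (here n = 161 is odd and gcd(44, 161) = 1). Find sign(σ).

Trace 8: π^k(8) = [8, 30, 32, 120, 128, 158, 29] for k=0..6.
π_44 has 6 disjoint cycles with lengths [66, 66, 22, 3, 3, 1] on {0,…,160}.
With 6 cycles on 161 points, sign = (−1)^{161−6} = -1.
Check: (44/161) = -1 by Zolotarev.

-1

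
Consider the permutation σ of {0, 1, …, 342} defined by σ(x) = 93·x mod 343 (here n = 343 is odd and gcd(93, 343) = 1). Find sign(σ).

+1

Start at x=284: 284 → 1 → 93 → 74 → 22 → 331 → 256 → … (one orbit).
7 cycles of lengths [147, 147, 21, 21, 3, 3, 1].
n − c = 343 − 7 = 336; sign = (−1)^336 = +1.
Check: (93/343) = +1 by Zolotarev.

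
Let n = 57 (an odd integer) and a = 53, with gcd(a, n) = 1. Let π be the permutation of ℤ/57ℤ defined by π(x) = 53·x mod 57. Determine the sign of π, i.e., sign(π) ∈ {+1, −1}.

Start at x=7: 7 → 29 → 55 → 8 → 25 → 14 → 1 → … (one orbit).
5 cycles of lengths [18, 18, 18, 2, 1].
sign(π) = (−1)^{n − #cycles} = (−1)^{57−5} = (−1)^52 = +1.
(53|57)_J = +1 (Zolotarev's lemma cross-check).

+1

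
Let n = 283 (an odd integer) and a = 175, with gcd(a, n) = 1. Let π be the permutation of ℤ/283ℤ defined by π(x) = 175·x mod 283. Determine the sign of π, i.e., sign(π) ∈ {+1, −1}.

+1

Orbit of 216 under x↦175x: [216, 161, 158, 199, 16, 253, 127]… (length divides ord_283(175)).
Decompose π into cycles: lengths [47, 47, 47, 47, 47, 47, 1] (7 cycles, including the fixed point 0).
With 7 cycles on 283 points, sign = (−1)^{283−7} = +1.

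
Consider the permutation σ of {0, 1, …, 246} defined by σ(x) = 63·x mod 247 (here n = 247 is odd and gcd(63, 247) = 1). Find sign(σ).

Orbit of 225 under x↦63x: [225, 96, 120, 150, 64, 80, 100]… (length divides ord_247(63)).
Cycle type of π: 36×6 + 12 + 9×2 + 1; total 10 cycles.
sign(π) = (−1)^{n − #cycles} = (−1)^{247−10} = (−1)^237 = -1.

-1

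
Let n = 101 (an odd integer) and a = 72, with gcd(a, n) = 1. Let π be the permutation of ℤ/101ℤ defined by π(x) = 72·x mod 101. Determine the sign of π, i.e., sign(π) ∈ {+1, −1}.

Start at x=74: 74 → 76 → 18 → 84 → 89 → 45 → 8 → … (one orbit).
The orbit structure of x ↦ 72x mod 101: 2 orbits of sizes [100, 1].
sign(π) = (−1)^{n − #cycles} = (−1)^{101−2} = (−1)^99 = -1.

-1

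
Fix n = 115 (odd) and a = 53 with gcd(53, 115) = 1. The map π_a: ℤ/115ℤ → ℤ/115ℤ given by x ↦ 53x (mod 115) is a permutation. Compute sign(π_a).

+1

Trace 107: π^k(107) = [107, 36, 68, 39, 112, 71, 83] for k=0..6.
Cycle lengths of π_53 on ℤ/115ℤ: [44, 44, 22, 4, 1]; 5 cycles in total.
115 − 5 = 110 transpositions; sign(π) = (−1)^110 = +1.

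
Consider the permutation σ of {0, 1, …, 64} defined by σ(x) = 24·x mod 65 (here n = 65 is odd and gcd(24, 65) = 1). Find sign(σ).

-1

Orbit of 1 under x↦24x: [1, 24, 56, 44, 16, 59, 51]… (length divides ord_65(24)).
Decompose π into cycles: lengths [12, 12, 12, 12, 12, 2, 2, 1] (8 cycles, including the fixed point 0).
sign(π) = (−1)^{n − #cycles} = (−1)^{65−8} = (−1)^57 = -1.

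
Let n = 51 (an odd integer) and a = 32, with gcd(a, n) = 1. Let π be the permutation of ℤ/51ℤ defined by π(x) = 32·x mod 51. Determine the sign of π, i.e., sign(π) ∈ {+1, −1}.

Trace 26: π^k(26) = [26, 16, 2, 13, 8, 1, 32] for k=0..6.
8 cycles of lengths [8, 8, 8, 8, 8, 8, 2, 1].
n − c = 51 − 8 = 43; sign = (−1)^43 = -1.
The Jacobi symbol (32|51) = -1 (Zolotarev) agrees.

-1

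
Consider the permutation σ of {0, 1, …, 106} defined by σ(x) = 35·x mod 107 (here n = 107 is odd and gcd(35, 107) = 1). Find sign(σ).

Orbit of 102 under x↦35x: [102, 39, 81, 53, 36, 83, 16]… (length divides ord_107(35)).
3 cycles of lengths [53, 53, 1].
sign(π) = (−1)^{n − #cycles} = (−1)^{107−3} = (−1)^104 = +1.
(35|107)_J = +1 (Zolotarev's lemma cross-check).

+1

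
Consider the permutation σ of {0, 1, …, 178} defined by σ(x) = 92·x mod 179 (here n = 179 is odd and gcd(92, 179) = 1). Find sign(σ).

Orbit of 118 under x↦92x: [118, 116, 111, 9, 112, 101, 163]… (length divides ord_179(92)).
Cycle type of π: 178 + 1; total 2 cycles.
Σ(ℓ_i−1) = 179−2 = 177; sign = (−1)^177 = -1.

-1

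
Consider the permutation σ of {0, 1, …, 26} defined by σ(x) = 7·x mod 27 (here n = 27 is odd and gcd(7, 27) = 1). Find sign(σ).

+1

Start at x=10: 10 → 16 → 4 → 1 → 7 → 22 → 19 → … (one orbit).
Cycle lengths of π_7 on ℤ/27ℤ: [9, 9, 3, 3, 1, 1, 1]; 7 cycles in total.
With 7 cycles on 27 points, sign = (−1)^{27−7} = +1.
Via Zolotarev, sign(π_{7}) = (7|27) = +1.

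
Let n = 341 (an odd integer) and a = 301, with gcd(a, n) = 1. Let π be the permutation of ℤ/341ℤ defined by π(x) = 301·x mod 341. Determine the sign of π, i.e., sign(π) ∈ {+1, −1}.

Start at x=269: 269 → 152 → 58 → 67 → 48 → 126 → 75 → … (one orbit).
14 cycles of lengths [30, 30, 30, 30, 30, 30, 30, 30, 30, 30, 30, 5, 5, 1].
sign(π) = (−1)^{n − #cycles} = (−1)^{341−14} = (−1)^327 = -1.
Zolotarev: (301|341) = -1, matching the cycle-count sign.

-1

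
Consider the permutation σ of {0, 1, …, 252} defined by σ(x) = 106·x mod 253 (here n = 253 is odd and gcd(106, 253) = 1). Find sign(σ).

+1

Trace 188: π^k(188) = [188, 194, 71, 189, 47, 175, 81] for k=0..6.
Cycle type of π: 110×2 + 22 + 10 + 1; total 5 cycles.
Σ(ℓ_i−1) = 253−5 = 248; sign = (−1)^248 = +1.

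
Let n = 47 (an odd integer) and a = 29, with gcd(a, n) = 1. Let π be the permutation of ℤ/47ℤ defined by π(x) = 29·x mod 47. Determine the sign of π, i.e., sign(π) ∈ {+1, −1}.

Start at x=25: 25 → 20 → 16 → 41 → 14 → 30 → 24 → … (one orbit).
Decompose π into cycles: lengths [46, 1] (2 cycles, including the fixed point 0).
2 cycles on 47: each ℓ→(−1)^(ℓ−1), product (−1)^45 = -1.
(29|47)_J = -1 (Zolotarev's lemma cross-check).

-1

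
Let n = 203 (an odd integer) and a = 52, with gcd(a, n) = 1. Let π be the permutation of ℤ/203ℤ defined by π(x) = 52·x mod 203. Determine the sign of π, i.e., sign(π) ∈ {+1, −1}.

Orbit of 146 under x↦52x: [146, 81, 152, 190, 136, 170, 111]… (length divides ord_203(52)).
Decompose π into cycles: lengths [42, 42, 42, 42, 7, 7, 7, 7, 6, 1] (10 cycles, including the fixed point 0).
Σ(ℓ_i−1) = 203−10 = 193; sign = (−1)^193 = -1.
Via Zolotarev, sign(π_{52}) = (52|203) = -1.

-1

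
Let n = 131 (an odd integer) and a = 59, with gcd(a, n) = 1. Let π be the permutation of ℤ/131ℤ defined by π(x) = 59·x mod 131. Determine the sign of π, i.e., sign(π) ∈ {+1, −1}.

Orbit of 15 under x↦59x: [15, 99, 77, 89, 11, 125, 39]… (length divides ord_131(59)).
The orbit structure of x ↦ 59x mod 131: 3 orbits of sizes [65, 65, 1].
131 − 3 = 128 transpositions; sign(π) = (−1)^128 = +1.
Check: (59/131) = +1 by Zolotarev.

+1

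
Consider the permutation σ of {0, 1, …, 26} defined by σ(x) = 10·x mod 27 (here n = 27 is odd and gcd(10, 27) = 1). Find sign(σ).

Orbit of 1 under x↦10x: [1, 10, 19]… (length divides ord_27(10)).
Cycle type of π: 3×6 + 1×9; total 15 cycles.
sign(π) = (−1)^{n − #cycles} = (−1)^{27−15} = (−1)^12 = +1.

+1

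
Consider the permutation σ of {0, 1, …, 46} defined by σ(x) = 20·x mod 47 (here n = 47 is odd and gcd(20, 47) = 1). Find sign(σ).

Start at x=3: 3 → 13 → 25 → 30 → 36 → 15 → 18 → … (one orbit).
Cycle lengths of π_20 on ℤ/47ℤ: [46, 1]; 2 cycles in total.
sign(π) = (−1)^{n − #cycles} = (−1)^{47−2} = (−1)^45 = -1.

-1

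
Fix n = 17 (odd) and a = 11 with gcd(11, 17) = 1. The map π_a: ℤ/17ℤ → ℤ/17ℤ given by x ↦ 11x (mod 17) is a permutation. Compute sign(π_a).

-1

Start at x=8: 8 → 3 → 16 → 6 → 15 → 12 → 13 → … (one orbit).
2 cycles of lengths [16, 1].
2 cycles on 17: each ℓ→(−1)^(ℓ−1), product (−1)^15 = -1.
Zolotarev: (11|17) = -1, matching the cycle-count sign.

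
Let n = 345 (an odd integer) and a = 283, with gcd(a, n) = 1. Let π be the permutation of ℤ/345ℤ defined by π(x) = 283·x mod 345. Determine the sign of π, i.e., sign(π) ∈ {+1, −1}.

+1

Trace 217: π^k(217) = [217, 1, 283, 49, 67, 331, 178] for k=0..6.
π_283 has 15 disjoint cycles with lengths [44, 44, 44, 44, 44, 44, 22, 22, 22, 4, 4, 4, 1, 1, 1] on {0,…,344}.
n − c = 345 − 15 = 330; sign = (−1)^330 = +1.
Zolotarev: (283|345) = +1, matching the cycle-count sign.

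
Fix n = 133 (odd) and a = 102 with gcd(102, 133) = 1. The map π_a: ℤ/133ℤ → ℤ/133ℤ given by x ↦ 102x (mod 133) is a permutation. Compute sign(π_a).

+1

Orbit of 102 under x↦102x: [102, 30, 1]… (length divides ord_133(102)).
Cycle type of π: 3×44 + 1; total 45 cycles.
133 − 45 = 88 transpositions; sign(π) = (−1)^88 = +1.
Via Zolotarev, sign(π_{102}) = (102|133) = +1.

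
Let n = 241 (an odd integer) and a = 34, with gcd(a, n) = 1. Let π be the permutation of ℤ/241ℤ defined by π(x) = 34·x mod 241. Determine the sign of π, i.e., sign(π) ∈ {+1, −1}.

-1

Orbit of 102 under x↦34x: [102, 94, 63, 214, 46, 118, 156]… (length divides ord_241(34)).
Decompose π into cycles: lengths [240, 1] (2 cycles, including the fixed point 0).
With 2 cycles on 241 points, sign = (−1)^{241−2} = -1.
The Jacobi symbol (34|241) = -1 (Zolotarev) agrees.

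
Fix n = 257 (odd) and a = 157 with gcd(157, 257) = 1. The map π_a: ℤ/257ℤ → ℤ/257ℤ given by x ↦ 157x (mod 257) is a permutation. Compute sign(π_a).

+1

Trace 211: π^k(211) = [211, 231, 30, 84, 81, 124, 193] for k=0..6.
Decompose π into cycles: lengths [128, 128, 1] (3 cycles, including the fixed point 0).
With 3 cycles on 257 points, sign = (−1)^{257−3} = +1.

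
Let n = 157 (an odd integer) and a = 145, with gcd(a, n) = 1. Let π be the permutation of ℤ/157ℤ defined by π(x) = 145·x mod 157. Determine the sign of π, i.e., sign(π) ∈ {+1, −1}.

+1

Orbit of 156 under x↦145x: [156, 12, 13, 1, 145, 144]… (length divides ord_157(145)).
Decompose π into cycles: lengths [6, 6, 6, 6, 6, 6, 6, 6, 6, 6, 6, 6, 6, 6, 6, 6, 6, 6, 6, 6, 6, 6, 6, 6, 6, 6, 1] (27 cycles, including the fixed point 0).
157 − 27 = 130 transpositions; sign(π) = (−1)^130 = +1.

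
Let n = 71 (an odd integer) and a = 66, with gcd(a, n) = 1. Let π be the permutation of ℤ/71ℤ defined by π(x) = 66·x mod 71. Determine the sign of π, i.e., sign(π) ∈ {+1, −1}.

Trace 70: π^k(70) = [70, 5, 46, 54, 14, 1, 66] for k=0..6.
π_66 has 8 disjoint cycles with lengths [10, 10, 10, 10, 10, 10, 10, 1] on {0,…,70}.
sign(π) = (−1)^{n − #cycles} = (−1)^{71−8} = (−1)^63 = -1.
Via Zolotarev, sign(π_{66}) = (66|71) = -1.

-1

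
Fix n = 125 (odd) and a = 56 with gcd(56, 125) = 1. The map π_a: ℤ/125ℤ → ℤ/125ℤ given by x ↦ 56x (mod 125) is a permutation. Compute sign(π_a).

Orbit of 111 under x↦56x: [111, 91, 96, 1, 56, 11, 116]… (length divides ord_125(56)).
Decompose π into cycles: lengths [25, 25, 25, 25, 5, 5, 5, 5, 1, 1, 1, 1, 1] (13 cycles, including the fixed point 0).
n − c = 125 − 13 = 112; sign = (−1)^112 = +1.
Via Zolotarev, sign(π_{56}) = (56|125) = +1.

+1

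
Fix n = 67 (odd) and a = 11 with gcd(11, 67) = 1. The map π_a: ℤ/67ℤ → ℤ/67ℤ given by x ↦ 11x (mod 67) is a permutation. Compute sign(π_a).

Start at x=29: 29 → 51 → 25 → 7 → 10 → 43 → 4 → … (one orbit).
Cycle type of π: 66 + 1; total 2 cycles.
With 2 cycles on 67 points, sign = (−1)^{67−2} = -1.
The Jacobi symbol (11|67) = -1 (Zolotarev) agrees.

-1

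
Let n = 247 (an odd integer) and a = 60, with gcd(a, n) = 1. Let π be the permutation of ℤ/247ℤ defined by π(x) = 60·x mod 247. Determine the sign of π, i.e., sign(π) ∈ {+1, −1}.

+1

Trace 174: π^k(174) = [174, 66, 8, 233, 148, 235, 21] for k=0..6.
The orbit structure of x ↦ 60x mod 247: 11 orbits of sizes [36, 36, 36, 36, 36, 36, 18, 4, 4, 4, 1].
11 cycles on 247: each ℓ→(−1)^(ℓ−1), product (−1)^236 = +1.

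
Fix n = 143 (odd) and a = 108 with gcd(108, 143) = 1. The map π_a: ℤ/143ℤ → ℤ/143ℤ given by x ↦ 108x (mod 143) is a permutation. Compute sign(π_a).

+1

Trace 69: π^k(69) = [69, 16, 12, 9, 114, 14, 82] for k=0..6.
Cycle lengths of π_108 on ℤ/143ℤ: [30, 30, 30, 30, 6, 6, 5, 5, 1]; 9 cycles in total.
n − c = 143 − 9 = 134; sign = (−1)^134 = +1.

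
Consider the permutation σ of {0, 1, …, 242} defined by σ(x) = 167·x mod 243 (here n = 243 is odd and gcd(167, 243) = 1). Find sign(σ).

-1

Trace 110: π^k(110) = [110, 145, 158, 142, 143, 67, 11] for k=0..6.
6 cycles of lengths [162, 54, 18, 6, 2, 1].
Σ(ℓ_i−1) = 243−6 = 237; sign = (−1)^237 = -1.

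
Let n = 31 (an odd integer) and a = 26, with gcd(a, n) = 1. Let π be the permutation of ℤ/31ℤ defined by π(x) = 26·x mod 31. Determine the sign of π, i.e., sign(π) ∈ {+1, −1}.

-1

Orbit of 30 under x↦26x: [30, 5, 6, 1, 26, 25]… (length divides ord_31(26)).
Cycle lengths of π_26 on ℤ/31ℤ: [6, 6, 6, 6, 6, 1]; 6 cycles in total.
n − c = 31 − 6 = 25; sign = (−1)^25 = -1.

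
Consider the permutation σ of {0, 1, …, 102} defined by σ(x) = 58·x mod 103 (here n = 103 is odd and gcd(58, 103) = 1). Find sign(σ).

Trace 92: π^k(92) = [92, 83, 76, 82, 18, 14, 91] for k=0..6.
Cycle lengths of π_58 on ℤ/103ℤ: [51, 51, 1]; 3 cycles in total.
With 3 cycles on 103 points, sign = (−1)^{103−3} = +1.
Zolotarev: (58|103) = +1, matching the cycle-count sign.

+1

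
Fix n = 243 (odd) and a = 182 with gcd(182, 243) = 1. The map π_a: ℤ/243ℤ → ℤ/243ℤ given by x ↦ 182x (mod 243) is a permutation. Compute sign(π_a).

-1

Trace 20: π^k(20) = [20, 238, 62, 106, 95, 37, 173] for k=0..6.
The orbit structure of x ↦ 182x mod 243: 6 orbits of sizes [162, 54, 18, 6, 2, 1].
With 6 cycles on 243 points, sign = (−1)^{243−6} = -1.
(182|243)_J = -1 (Zolotarev's lemma cross-check).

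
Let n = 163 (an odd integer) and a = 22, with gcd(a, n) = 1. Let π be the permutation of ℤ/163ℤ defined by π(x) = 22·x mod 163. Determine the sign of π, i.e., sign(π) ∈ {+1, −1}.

+1

Start at x=136: 136 → 58 → 135 → 36 → 140 → 146 → 115 → … (one orbit).
Decompose π into cycles: lengths [27, 27, 27, 27, 27, 27, 1] (7 cycles, including the fixed point 0).
163 − 7 = 156 transpositions; sign(π) = (−1)^156 = +1.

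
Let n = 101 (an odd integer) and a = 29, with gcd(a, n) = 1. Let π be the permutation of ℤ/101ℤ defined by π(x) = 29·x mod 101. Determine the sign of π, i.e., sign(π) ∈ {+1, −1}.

-1

Start at x=15: 15 → 31 → 91 → 13 → 74 → 25 → 18 → … (one orbit).
2 cycles of lengths [100, 1].
Σ(ℓ_i−1) = 101−2 = 99; sign = (−1)^99 = -1.
Via Zolotarev, sign(π_{29}) = (29|101) = -1.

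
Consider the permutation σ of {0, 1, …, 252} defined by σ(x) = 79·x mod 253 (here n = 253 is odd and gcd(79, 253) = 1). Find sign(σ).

+1

Start at x=48: 48 → 250 → 16 → 252 → 174 → 84 → 58 → … (one orbit).
The orbit structure of x ↦ 79x mod 253: 5 orbits of sizes [110, 110, 22, 10, 1].
With 5 cycles on 253 points, sign = (−1)^{253−5} = +1.
Via Zolotarev, sign(π_{79}) = (79|253) = +1.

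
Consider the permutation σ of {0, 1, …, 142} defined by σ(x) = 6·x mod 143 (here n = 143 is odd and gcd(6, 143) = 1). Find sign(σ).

Start at x=72: 72 → 3 → 18 → 108 → 76 → 27 → 19 → … (one orbit).
π_6 has 5 disjoint cycles with lengths [60, 60, 12, 10, 1] on {0,…,142}.
143 − 5 = 138 transpositions; sign(π) = (−1)^138 = +1.
Check: (6/143) = +1 by Zolotarev.

+1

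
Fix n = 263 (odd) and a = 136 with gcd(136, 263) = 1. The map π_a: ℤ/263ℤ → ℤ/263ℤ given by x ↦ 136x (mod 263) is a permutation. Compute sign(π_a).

+1

Trace 235: π^k(235) = [235, 137, 222, 210, 156, 176, 3] for k=0..6.
3 cycles of lengths [131, 131, 1].
263 − 3 = 260 transpositions; sign(π) = (−1)^260 = +1.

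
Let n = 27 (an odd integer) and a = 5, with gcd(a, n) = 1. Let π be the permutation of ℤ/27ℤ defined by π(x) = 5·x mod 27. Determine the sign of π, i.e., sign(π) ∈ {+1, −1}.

Start at x=8: 8 → 13 → 11 → 1 → 5 → 25 → 17 → … (one orbit).
4 cycles of lengths [18, 6, 2, 1].
n − c = 27 − 4 = 23; sign = (−1)^23 = -1.
Zolotarev: (5|27) = -1, matching the cycle-count sign.

-1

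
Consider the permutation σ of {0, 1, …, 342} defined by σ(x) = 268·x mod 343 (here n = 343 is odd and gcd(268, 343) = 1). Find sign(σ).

+1

Trace 106: π^k(106) = [106, 282, 116, 218, 114, 25, 183] for k=0..6.
Cycle type of π: 147×2 + 21×2 + 3×2 + 1; total 7 cycles.
7 cycles on 343: each ℓ→(−1)^(ℓ−1), product (−1)^336 = +1.
Check: (268/343) = +1 by Zolotarev.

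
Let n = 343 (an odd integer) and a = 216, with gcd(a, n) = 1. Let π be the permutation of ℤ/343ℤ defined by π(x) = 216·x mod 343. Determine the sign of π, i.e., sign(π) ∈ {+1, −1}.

Start at x=183: 183 → 83 → 92 → 321 → 50 → 167 → 57 → … (one orbit).
π_216 has 10 disjoint cycles with lengths [98, 98, 98, 14, 14, 14, 2, 2, 2, 1] on {0,…,342}.
10 cycles on 343: each ℓ→(−1)^(ℓ−1), product (−1)^333 = -1.
Check: (216/343) = -1 by Zolotarev.

-1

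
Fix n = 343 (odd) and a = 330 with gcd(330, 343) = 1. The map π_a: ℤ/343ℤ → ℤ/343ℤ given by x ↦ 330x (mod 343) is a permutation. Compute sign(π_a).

Start at x=253: 253 → 141 → 225 → 162 → 295 → 281 → 120 → … (one orbit).
π_330 has 19 disjoint cycles with lengths [49, 49, 49, 49, 49, 49, 7, 7, 7, 7, 7, 7, 1, 1, 1, 1, 1, 1, 1] on {0,…,342}.
343 − 19 = 324 transpositions; sign(π) = (−1)^324 = +1.

+1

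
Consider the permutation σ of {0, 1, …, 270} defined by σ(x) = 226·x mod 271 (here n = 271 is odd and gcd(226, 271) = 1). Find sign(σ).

-1

Start at x=243: 243 → 176 → 210 → 35 → 51 → 144 → 24 → … (one orbit).
Cycle lengths of π_226 on ℤ/271ℤ: [270, 1]; 2 cycles in total.
Σ(ℓ_i−1) = 271−2 = 269; sign = (−1)^269 = -1.
Zolotarev: (226|271) = -1, matching the cycle-count sign.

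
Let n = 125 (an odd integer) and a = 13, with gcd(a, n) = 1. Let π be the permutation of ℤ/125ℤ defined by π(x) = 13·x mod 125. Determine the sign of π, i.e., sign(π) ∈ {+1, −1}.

-1

Trace 78: π^k(78) = [78, 14, 57, 116, 8, 104, 102] for k=0..6.
4 cycles of lengths [100, 20, 4, 1].
Σ(ℓ_i−1) = 125−4 = 121; sign = (−1)^121 = -1.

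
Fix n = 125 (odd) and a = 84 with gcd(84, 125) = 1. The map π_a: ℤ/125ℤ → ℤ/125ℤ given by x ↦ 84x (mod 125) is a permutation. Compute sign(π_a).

+1

Trace 44: π^k(44) = [44, 71, 89, 101, 109, 31, 104] for k=0..6.
Cycle type of π: 50×2 + 10×2 + 2×2 + 1; total 7 cycles.
Σ(ℓ_i−1) = 125−7 = 118; sign = (−1)^118 = +1.
Zolotarev: (84|125) = +1, matching the cycle-count sign.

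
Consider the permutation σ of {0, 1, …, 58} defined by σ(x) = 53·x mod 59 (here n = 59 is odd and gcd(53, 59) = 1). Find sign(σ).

+1

Orbit of 5 under x↦53x: [5, 29, 3, 41, 49, 1, 53]… (length divides ord_59(53)).
3 cycles of lengths [29, 29, 1].
n − c = 59 − 3 = 56; sign = (−1)^56 = +1.
(53|59)_J = +1 (Zolotarev's lemma cross-check).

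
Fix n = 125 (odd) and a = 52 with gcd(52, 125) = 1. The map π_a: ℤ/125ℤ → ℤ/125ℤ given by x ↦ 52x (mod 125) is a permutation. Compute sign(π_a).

Orbit of 112 under x↦52x: [112, 74, 98, 96, 117, 84, 118]… (length divides ord_125(52)).
4 cycles of lengths [100, 20, 4, 1].
With 4 cycles on 125 points, sign = (−1)^{125−4} = -1.

-1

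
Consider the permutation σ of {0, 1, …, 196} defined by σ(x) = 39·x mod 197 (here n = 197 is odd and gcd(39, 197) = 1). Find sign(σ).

Trace 29: π^k(29) = [29, 146, 178, 47, 60, 173, 49] for k=0..6.
The orbit structure of x ↦ 39x mod 197: 3 orbits of sizes [98, 98, 1].
3 cycles on 197: each ℓ→(−1)^(ℓ−1), product (−1)^194 = +1.
Check: (39/197) = +1 by Zolotarev.

+1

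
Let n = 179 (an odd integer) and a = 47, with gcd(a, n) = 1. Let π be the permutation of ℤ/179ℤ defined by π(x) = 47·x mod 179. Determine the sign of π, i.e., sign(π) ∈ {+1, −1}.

Start at x=149: 149 → 22 → 139 → 89 → 66 → 59 → 88 → … (one orbit).
Cycle type of π: 89×2 + 1; total 3 cycles.
With 3 cycles on 179 points, sign = (−1)^{179−3} = +1.
Via Zolotarev, sign(π_{47}) = (47|179) = +1.

+1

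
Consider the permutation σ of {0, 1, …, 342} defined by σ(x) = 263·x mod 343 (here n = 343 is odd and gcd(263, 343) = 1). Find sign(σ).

+1

Orbit of 165 under x↦263x: [165, 177, 246, 214, 30, 1, 263]… (length divides ord_343(263)).
The orbit structure of x ↦ 263x mod 343: 31 orbits of sizes [21, 21, 21, 21, 21, 21, 21, 21, 21, 21, 21, 21, 21, 21, 3, 3, 3, 3, 3, 3, 3, 3, 3, 3, 3, 3, 3, 3, 3, 3, 1].
Σ(ℓ_i−1) = 343−31 = 312; sign = (−1)^312 = +1.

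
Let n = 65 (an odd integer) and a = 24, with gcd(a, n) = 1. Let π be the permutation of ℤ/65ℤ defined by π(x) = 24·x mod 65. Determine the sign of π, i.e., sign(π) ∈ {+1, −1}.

Orbit of 36 under x↦24x: [36, 19, 1, 24, 56, 44, 16]… (length divides ord_65(24)).
Cycle lengths of π_24 on ℤ/65ℤ: [12, 12, 12, 12, 12, 2, 2, 1]; 8 cycles in total.
sign(π) = (−1)^{n − #cycles} = (−1)^{65−8} = (−1)^57 = -1.

-1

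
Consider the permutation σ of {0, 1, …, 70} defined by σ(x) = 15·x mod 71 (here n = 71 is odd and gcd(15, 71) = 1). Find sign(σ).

+1

Orbit of 20 under x↦15x: [20, 16, 27, 50, 40, 32, 54]… (length divides ord_71(15)).
3 cycles of lengths [35, 35, 1].
71 − 3 = 68 transpositions; sign(π) = (−1)^68 = +1.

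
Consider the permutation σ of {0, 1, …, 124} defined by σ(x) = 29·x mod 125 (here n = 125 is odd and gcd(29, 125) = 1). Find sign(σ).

+1

Orbit of 104 under x↦29x: [104, 16, 89, 81, 99, 121, 9]… (length divides ord_125(29)).
π_29 has 7 disjoint cycles with lengths [50, 50, 10, 10, 2, 2, 1] on {0,…,124}.
n − c = 125 − 7 = 118; sign = (−1)^118 = +1.
Check: (29/125) = +1 by Zolotarev.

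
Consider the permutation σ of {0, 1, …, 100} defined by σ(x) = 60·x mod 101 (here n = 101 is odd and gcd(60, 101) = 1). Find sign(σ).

-1

Orbit of 36 under x↦60x: [36, 39, 17, 10, 95, 44, 14]… (length divides ord_101(60)).
Decompose π into cycles: lengths [20, 20, 20, 20, 20, 1] (6 cycles, including the fixed point 0).
With 6 cycles on 101 points, sign = (−1)^{101−6} = -1.
(60|101)_J = -1 (Zolotarev's lemma cross-check).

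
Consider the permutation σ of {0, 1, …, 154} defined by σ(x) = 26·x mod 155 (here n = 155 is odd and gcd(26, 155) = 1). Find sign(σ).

Trace 36: π^k(36) = [36, 6, 1, 26, 56, 61] for k=0..5.
Cycle lengths of π_26 on ℤ/155ℤ: [6, 6, 6, 6, 6, 6, 6, 6, 6, 6, 6, 6, 6, 6, 6, 6, 6, 6, 6, 6, 6, 6, 6, 6, 6, 1, 1, 1, 1, 1]; 30 cycles in total.
30 cycles on 155: each ℓ→(−1)^(ℓ−1), product (−1)^125 = -1.
(26|155)_J = -1 (Zolotarev's lemma cross-check).

-1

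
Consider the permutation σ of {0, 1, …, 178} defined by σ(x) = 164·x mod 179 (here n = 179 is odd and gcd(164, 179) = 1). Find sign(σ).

Trace 37: π^k(37) = [37, 161, 91, 67, 69, 39, 131] for k=0..6.
π_164 has 2 disjoint cycles with lengths [178, 1] on {0,…,178}.
2 cycles on 179: each ℓ→(−1)^(ℓ−1), product (−1)^177 = -1.
The Jacobi symbol (164|179) = -1 (Zolotarev) agrees.

-1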